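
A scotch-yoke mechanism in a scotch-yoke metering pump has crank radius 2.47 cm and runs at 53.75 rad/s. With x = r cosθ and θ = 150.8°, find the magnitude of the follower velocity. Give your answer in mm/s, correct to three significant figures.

648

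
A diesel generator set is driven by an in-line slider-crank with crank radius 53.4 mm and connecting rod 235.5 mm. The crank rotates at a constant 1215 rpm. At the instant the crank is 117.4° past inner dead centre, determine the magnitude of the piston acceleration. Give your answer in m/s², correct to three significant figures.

ω = 2π·1215/60 = 127.2 rad/s
x(θ) = r cosθ + √(L² − r² sin²θ); with ω constant, a = ω²·d²x/dθ².
d²x/dθ² = −r cosθ − r²(cos2θ)/√u − r⁴ sin²2θ/(4u^{3/2}),  u = L² − r² sin²θ = 0.0532126 m².
Substituting r = 0.0534 m, L = 0.2355 m, θ = 117.4°: d²x/dθ² = +0.03159 m.
a = ω²·d²x/dθ² = (127.2)²·(+0.03159) = +511.39 m/s²;  |a| = 511.39 m/s².

511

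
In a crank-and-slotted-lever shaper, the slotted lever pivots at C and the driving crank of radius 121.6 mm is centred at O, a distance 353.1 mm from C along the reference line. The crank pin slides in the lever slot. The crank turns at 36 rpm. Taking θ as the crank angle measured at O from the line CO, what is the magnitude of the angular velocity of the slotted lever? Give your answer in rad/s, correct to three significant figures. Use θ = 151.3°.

ω = 3.77 rad/s (from 36 rpm).
Crank pin A relative to C: A = (d + r cosθ, r sinθ); lever angle φ = atan2(r sinθ, d + r cosθ).
Differentiating tanφ: φ̇ = rω(d cosθ + r)/(d² + r² + 2dr cosθ).
d² + r² + 2dr cosθ = |CA|² = 0.0641422 m²;  d cosθ + r = -0.18812 m.
|ω_lever| = |0.1216·3.77·-0.18812| / 0.0641422 = 1.3445 rad/s.

1.34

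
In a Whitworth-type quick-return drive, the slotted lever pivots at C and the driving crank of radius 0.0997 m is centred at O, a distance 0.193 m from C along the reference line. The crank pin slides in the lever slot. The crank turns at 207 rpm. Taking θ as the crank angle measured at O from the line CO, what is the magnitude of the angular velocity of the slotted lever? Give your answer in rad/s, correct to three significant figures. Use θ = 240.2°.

ω = 21.68 rad/s (from 207 rpm).
Crank pin A relative to C: A = (d + r cosθ, r sinθ); lever angle φ = atan2(r sinθ, d + r cosθ).
Differentiating tanφ: φ̇ = rω(d cosθ + r)/(d² + r² + 2dr cosθ).
d² + r² + 2dr cosθ = |CA|² = 0.0280634 m²;  d cosθ + r = +0.003784 m.
|ω_lever| = |0.0997·21.68·+0.003784| / 0.0280634 = 0.29141 rad/s.

0.291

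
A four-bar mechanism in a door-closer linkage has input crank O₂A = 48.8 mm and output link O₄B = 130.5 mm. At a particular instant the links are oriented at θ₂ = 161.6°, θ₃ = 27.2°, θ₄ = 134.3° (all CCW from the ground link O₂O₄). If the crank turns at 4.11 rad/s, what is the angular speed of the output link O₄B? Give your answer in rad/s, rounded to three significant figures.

1.15

ω₂ = 4.11 rad/s
Differentiating the loop-closure r₂e^{iθ₂}+r₃e^{iθ₃}=r₁+r₄e^{iθ₄} gives r₂ω₂e^{iθ₂}+r₃ω₃e^{iθ₃}=r₄ω₄e^{iθ₄}.
Eliminating the other unknown: ω₄ = r₂ω₂ sin(θ₂−θ₃) / [r₄ sin(θ₄−θ₃)].
Numerator sine = +0.71447; denominator sine = +0.95579.
Result = 0.0488·4.11·(+0.71447) / (0.1305·(+0.95579)) = +1.1489 rad/s; magnitude 1.1489 rad/s.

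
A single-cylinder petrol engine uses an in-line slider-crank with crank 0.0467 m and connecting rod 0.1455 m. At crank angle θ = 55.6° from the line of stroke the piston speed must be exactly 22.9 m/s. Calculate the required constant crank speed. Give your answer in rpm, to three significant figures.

For an in-line slider-crank, |v_piston| = rω|sinθ|·[1 + r cosθ/√(L² − r² sin²θ)].
With r = 0.0467 m, L = 0.1455 m, θ = 55.6°: the bracketed kinematic factor |dx/dθ| = 0.045779 m.
ω = v/|dx/dθ| = 22.9/0.045779 = 500.23 rad/s.
N = 60ω/(2π) = 4776.9 rpm.

4780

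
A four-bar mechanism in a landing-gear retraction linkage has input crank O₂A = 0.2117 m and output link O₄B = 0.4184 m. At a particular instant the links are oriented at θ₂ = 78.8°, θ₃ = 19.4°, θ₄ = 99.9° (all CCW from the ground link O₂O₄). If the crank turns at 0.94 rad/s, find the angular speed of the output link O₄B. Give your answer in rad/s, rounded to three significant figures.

ω₂ = 0.94 rad/s
Differentiating the loop-closure r₂e^{iθ₂}+r₃e^{iθ₃}=r₁+r₄e^{iθ₄} gives r₂ω₂e^{iθ₂}+r₃ω₃e^{iθ₃}=r₄ω₄e^{iθ₄}.
Eliminating the other unknown: ω₄ = r₂ω₂ sin(θ₂−θ₃) / [r₄ sin(θ₄−θ₃)].
Numerator sine = +0.86074; denominator sine = +0.98629.
Result = 0.2117·0.94·(+0.86074) / (0.4184·(+0.98629)) = +0.41508 rad/s; magnitude 0.41508 rad/s.

0.415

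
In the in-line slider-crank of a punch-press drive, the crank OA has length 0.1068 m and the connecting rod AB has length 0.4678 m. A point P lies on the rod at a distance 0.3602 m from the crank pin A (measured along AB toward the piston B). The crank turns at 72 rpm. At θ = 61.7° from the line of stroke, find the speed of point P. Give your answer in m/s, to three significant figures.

0.774

ω = 7.54 rad/s.  Crank-pin speed |V_A| = rω = 0.80525 m/s, perpendicular to OA.
Rod angle: sinφ = −(r/L) sinθ ⇒ φ = -11.596°; ω_rod = −rω cosθ/√(L²−r²sin²θ) = -0.83308 rad/s.
V_P = V_A + ω_rod × AP, with AP = 0.3602 m along the rod.
Components: V_Px = −rω sinθ − a·ω_rod·sinφ = -0.76933 m/s;  V_Py = rω cosθ + a·ω_rod·cosφ = +0.08781 m/s.
|V_P| = √(V_Px² + V_Py²) = 0.77432 m/s.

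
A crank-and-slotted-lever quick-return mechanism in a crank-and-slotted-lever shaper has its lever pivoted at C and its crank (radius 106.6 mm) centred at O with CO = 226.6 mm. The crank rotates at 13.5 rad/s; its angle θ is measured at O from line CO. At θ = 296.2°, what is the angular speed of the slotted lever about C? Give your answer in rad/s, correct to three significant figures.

ω = 13.5 rad/s
Crank pin A relative to C: A = (d + r cosθ, r sinθ); lever angle φ = atan2(r sinθ, d + r cosθ).
Differentiating tanφ: φ̇ = rω(d cosθ + r)/(d² + r² + 2dr cosθ).
d² + r² + 2dr cosθ = |CA|² = 0.0840408 m²;  d cosθ + r = +0.20665 m.
|ω_lever| = |0.1066·13.5·+0.20665| / 0.0840408 = 3.5386 rad/s.

3.54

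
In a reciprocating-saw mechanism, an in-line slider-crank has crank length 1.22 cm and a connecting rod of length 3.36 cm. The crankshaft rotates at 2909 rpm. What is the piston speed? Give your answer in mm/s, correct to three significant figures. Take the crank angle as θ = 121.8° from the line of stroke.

2520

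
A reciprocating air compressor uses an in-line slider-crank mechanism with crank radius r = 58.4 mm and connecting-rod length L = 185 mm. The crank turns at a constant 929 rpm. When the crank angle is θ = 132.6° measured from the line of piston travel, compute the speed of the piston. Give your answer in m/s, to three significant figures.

3.26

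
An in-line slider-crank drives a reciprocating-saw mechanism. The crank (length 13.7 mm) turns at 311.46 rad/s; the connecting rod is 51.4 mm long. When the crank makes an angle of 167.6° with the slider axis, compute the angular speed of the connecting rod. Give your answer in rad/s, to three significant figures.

ω = 311.5 rad/s
The rod makes angle φ with the slider axis where L sinφ = r sinθ; differentiating, L cosφ·φ̇ = r ω cosθ.
L cosφ = √(L² − r² sin²θ) = 0.051316 m.
|ω_rod| = r ω |cosθ| / √(L² − r² sin²θ) = 0.0137·311.5·0.97667/0.051316 = 81.212 rad/s.

81.2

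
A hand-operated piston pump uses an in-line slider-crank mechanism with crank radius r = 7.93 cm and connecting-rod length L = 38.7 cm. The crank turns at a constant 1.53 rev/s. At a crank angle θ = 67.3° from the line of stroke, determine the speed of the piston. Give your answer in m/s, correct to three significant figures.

ω = 2π·1.53 = 9.613 rad/s
For an in-line slider-crank, x = r cosθ + √(L² − r² sin²θ), so v = −rω sinθ·[1 + r cosθ/√(L² − r² sin²θ)].
With r = 0.0793 m, L = 0.387 m, θ = 67.3°: √(L² − r² sin²θ) = 0.38002 m.
v = −0.0793·9.613·0.92254·[1 + 0.0793·0.38591/0.38002] = -0.75991 m/s.
|v| = 0.75991 m/s.

0.760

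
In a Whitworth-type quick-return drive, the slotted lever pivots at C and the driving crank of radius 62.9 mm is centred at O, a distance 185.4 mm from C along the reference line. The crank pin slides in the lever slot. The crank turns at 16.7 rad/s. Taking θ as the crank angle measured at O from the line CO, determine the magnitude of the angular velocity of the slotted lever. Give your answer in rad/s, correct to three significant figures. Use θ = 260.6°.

ω = 16.7 rad/s
Crank pin A relative to C: A = (d + r cosθ, r sinθ); lever angle φ = atan2(r sinθ, d + r cosθ).
Differentiating tanφ: φ̇ = rω(d cosθ + r)/(d² + r² + 2dr cosθ).
d² + r² + 2dr cosθ = |CA|² = 0.0345203 m²;  d cosθ + r = +0.032619 m.
|ω_lever| = |0.0629·16.7·+0.032619| / 0.0345203 = 0.99259 rad/s.

0.993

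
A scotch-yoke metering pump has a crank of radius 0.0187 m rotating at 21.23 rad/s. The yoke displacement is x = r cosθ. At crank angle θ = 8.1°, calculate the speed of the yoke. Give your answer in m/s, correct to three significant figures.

0.0559

ω = 21.23 rad/s
x = r cosθ ⇒ ẋ = −rω sinθ.
|v| = rω|sinθ| = 0.0187·21.23·|sin 8.1°| = 0.055938 m/s.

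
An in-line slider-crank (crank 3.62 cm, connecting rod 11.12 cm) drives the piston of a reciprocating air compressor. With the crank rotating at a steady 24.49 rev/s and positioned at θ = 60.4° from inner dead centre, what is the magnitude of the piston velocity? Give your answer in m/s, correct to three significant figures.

ω = 2π·24.5 = 153.9 rad/s
For an in-line slider-crank, x = r cosθ + √(L² − r² sin²θ), so v = −rω sinθ·[1 + r cosθ/√(L² − r² sin²θ)].
With r = 0.0362 m, L = 0.1112 m, θ = 60.4°: √(L² − r² sin²θ) = 0.10665 m.
v = −0.0362·153.9·0.86949·[1 + 0.0362·0.49394/0.10665] = -5.6553 m/s.
|v| = 5.6553 m/s.

5.66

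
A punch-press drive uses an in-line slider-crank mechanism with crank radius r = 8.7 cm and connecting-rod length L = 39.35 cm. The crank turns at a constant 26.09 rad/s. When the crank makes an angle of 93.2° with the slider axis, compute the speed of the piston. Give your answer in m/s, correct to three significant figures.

ω = 26.09 rad/s
For an in-line slider-crank, x = r cosθ + √(L² − r² sin²θ), so v = −rω sinθ·[1 + r cosθ/√(L² − r² sin²θ)].
With r = 0.087 m, L = 0.3935 m, θ = 93.2°: √(L² − r² sin²θ) = 0.38379 m.
v = −0.087·26.09·0.99844·[1 + 0.087·-0.05582/0.38379] = -2.2376 m/s.
|v| = 2.2376 m/s.

2.24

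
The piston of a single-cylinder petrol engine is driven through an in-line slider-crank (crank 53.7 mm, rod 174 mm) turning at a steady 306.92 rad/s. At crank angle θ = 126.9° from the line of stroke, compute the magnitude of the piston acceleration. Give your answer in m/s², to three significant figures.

3450

ω = 306.9 rad/s
x(θ) = r cosθ + √(L² − r² sin²θ); with ω constant, a = ω²·d²x/dθ².
d²x/dθ² = −r cosθ − r²(cos2θ)/√u − r⁴ sin²2θ/(4u^{3/2}),  u = L² − r² sin²θ = 0.0284319 m².
Substituting r = 0.0537 m, L = 0.174 m, θ = 126.9°: d²x/dθ² = +0.036614 m.
a = ω²·d²x/dθ² = (306.9)²·(+0.036614) = +3449 m/s²;  |a| = 3449 m/s².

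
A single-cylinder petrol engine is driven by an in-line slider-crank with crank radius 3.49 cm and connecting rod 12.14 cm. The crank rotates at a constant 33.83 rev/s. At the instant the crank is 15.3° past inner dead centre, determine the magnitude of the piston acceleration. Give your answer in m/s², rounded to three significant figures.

ω = 2π·33.8 = 212.6 rad/s
x(θ) = r cosθ + √(L² − r² sin²θ); with ω constant, a = ω²·d²x/dθ².
d²x/dθ² = −r cosθ − r²(cos2θ)/√u − r⁴ sin²2θ/(4u^{3/2}),  u = L² − r² sin²θ = 0.0146532 m².
Substituting r = 0.0349 m, L = 0.1214 m, θ = 15.3°: d²x/dθ² = -0.042378 m.
a = ω²·d²x/dθ² = (212.6)²·(-0.042378) = -1914.7 m/s²;  |a| = 1914.7 m/s².

1910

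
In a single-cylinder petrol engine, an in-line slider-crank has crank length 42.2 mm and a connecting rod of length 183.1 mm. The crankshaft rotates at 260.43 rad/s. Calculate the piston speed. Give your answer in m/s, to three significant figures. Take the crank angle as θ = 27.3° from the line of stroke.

ω = 260.4 rad/s
For an in-line slider-crank, x = r cosθ + √(L² − r² sin²θ), so v = −rω sinθ·[1 + r cosθ/√(L² − r² sin²θ)].
With r = 0.0422 m, L = 0.1831 m, θ = 27.3°: √(L² − r² sin²θ) = 0.18207 m.
v = −0.0422·260.4·0.45865·[1 + 0.0422·0.88862/0.18207] = -6.0788 m/s.
|v| = 6.0788 m/s.

6.08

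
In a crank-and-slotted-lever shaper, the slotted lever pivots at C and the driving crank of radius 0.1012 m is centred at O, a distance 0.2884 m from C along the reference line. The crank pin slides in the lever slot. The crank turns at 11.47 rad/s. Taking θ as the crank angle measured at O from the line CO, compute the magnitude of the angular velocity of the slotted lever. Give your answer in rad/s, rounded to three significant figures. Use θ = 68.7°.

2.09

ω = 11.47 rad/s
Crank pin A relative to C: A = (d + r cosθ, r sinθ); lever angle φ = atan2(r sinθ, d + r cosθ).
Differentiating tanφ: φ̇ = rω(d cosθ + r)/(d² + r² + 2dr cosθ).
d² + r² + 2dr cosθ = |CA|² = 0.11462 m²;  d cosθ + r = +0.20596 m.
|ω_lever| = |0.1012·11.47·+0.20596| / 0.11462 = 2.0858 rad/s.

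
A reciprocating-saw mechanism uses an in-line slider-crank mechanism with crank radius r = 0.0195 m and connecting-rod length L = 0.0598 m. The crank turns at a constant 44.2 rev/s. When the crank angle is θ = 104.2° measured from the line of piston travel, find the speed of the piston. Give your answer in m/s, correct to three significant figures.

ω = 2π·44.2 = 277.7 rad/s
For an in-line slider-crank, x = r cosθ + √(L² − r² sin²θ), so v = −rω sinθ·[1 + r cosθ/√(L² − r² sin²θ)].
With r = 0.0195 m, L = 0.0598 m, θ = 104.2°: √(L² − r² sin²θ) = 0.056733 m.
v = −0.0195·277.7·0.96945·[1 + 0.0195·-0.24531/0.056733] = -4.8074 m/s.
|v| = 4.8074 m/s.

4.81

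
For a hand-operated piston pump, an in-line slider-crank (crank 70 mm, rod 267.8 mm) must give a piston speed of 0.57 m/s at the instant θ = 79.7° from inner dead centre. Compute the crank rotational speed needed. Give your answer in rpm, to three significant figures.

For an in-line slider-crank, |v_piston| = rω|sinθ|·[1 + r cosθ/√(L² − r² sin²θ)].
With r = 0.07 m, L = 0.2678 m, θ = 79.7°: the bracketed kinematic factor |dx/dθ| = 0.072203 m.
ω = v/|dx/dθ| = 0.57/0.072203 = 7.8944 rad/s.
N = 60ω/(2π) = 75.386 rpm.

75.4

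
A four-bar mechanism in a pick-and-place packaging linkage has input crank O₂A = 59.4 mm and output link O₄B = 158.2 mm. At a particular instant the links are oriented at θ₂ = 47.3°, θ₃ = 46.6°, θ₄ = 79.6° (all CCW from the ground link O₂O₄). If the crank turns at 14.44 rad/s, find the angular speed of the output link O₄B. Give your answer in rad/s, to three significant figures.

0.122

ω₂ = 14.44 rad/s
Differentiating the loop-closure r₂e^{iθ₂}+r₃e^{iθ₃}=r₁+r₄e^{iθ₄} gives r₂ω₂e^{iθ₂}+r₃ω₃e^{iθ₃}=r₄ω₄e^{iθ₄}.
Eliminating the other unknown: ω₄ = r₂ω₂ sin(θ₂−θ₃) / [r₄ sin(θ₄−θ₃)].
Numerator sine = +0.01222; denominator sine = +0.54464.
Result = 0.0594·14.44·(+0.01222) / (0.1582·(+0.54464)) = +0.12162 rad/s; magnitude 0.12162 rad/s.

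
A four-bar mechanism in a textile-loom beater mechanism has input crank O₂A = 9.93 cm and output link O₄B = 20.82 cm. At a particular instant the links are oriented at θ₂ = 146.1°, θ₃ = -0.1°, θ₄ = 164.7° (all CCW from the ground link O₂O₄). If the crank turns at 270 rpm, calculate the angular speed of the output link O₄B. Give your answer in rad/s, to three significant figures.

28.6

ω₂ = 28.27 rad/s (from 270 rpm).
Differentiating the loop-closure r₂e^{iθ₂}+r₃e^{iθ₃}=r₁+r₄e^{iθ₄} gives r₂ω₂e^{iθ₂}+r₃ω₃e^{iθ₃}=r₄ω₄e^{iθ₄}.
Eliminating the other unknown: ω₄ = r₂ω₂ sin(θ₂−θ₃) / [r₄ sin(θ₄−θ₃)].
Numerator sine = +0.55630; denominator sine = +0.26219.
Result = 0.0993·28.27·(+0.55630) / (0.2082·(+0.26219)) = +28.612 rad/s; magnitude 28.612 rad/s.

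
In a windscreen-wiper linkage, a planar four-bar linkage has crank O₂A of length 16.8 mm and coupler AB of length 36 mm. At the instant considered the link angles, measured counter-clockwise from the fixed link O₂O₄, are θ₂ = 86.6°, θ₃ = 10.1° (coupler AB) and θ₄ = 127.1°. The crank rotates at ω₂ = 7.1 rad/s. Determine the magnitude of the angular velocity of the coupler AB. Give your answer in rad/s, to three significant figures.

2.42

ω₂ = 7.1 rad/s
Differentiating the loop-closure r₂e^{iθ₂}+r₃e^{iθ₃}=r₁+r₄e^{iθ₄} gives r₂ω₂e^{iθ₂}+r₃ω₃e^{iθ₃}=r₄ω₄e^{iθ₄}.
Eliminating the other unknown: ω₃ = r₂ω₂ sin(θ₄−θ₂) / [r₃ sin(θ₃−θ₄)].
Numerator sine = +0.64945; denominator sine = -0.89101.
Result = 0.0168·7.1·(+0.64945) / (0.036·(-0.89101)) = -2.4151 rad/s; magnitude 2.4151 rad/s.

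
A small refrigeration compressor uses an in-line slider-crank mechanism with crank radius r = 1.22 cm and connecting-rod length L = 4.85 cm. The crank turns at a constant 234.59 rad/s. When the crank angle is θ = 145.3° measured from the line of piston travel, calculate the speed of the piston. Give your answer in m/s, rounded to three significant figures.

1.29

ω = 234.6 rad/s
For an in-line slider-crank, x = r cosθ + √(L² − r² sin²θ), so v = −rω sinθ·[1 + r cosθ/√(L² − r² sin²θ)].
With r = 0.0122 m, L = 0.0485 m, θ = 145.3°: √(L² − r² sin²θ) = 0.048 m.
v = −0.0122·234.6·0.56928·[1 + 0.0122·-0.82214/0.048] = -1.2888 m/s.
|v| = 1.2888 m/s.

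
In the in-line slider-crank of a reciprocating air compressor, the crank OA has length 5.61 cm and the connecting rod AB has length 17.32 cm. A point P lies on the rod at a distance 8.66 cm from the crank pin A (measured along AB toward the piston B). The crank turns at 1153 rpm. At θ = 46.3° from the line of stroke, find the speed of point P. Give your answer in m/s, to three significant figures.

5.94

ω = 120.7 rad/s.  Crank-pin speed |V_A| = rω = 6.7736 m/s, perpendicular to OA.
Rod angle: sinφ = −(r/L) sinθ ⇒ φ = -13.543°; ω_rod = −rω cosθ/√(L²−r²sin²θ) = -27.792 rad/s.
V_P = V_A + ω_rod × AP, with AP = 0.0866 m along the rod.
Components: V_Px = −rω sinθ − a·ω_rod·sinφ = -5.4607 m/s;  V_Py = rω cosθ + a·ω_rod·cosφ = +2.3399 m/s.
|V_P| = √(V_Px² + V_Py²) = 5.9409 m/s.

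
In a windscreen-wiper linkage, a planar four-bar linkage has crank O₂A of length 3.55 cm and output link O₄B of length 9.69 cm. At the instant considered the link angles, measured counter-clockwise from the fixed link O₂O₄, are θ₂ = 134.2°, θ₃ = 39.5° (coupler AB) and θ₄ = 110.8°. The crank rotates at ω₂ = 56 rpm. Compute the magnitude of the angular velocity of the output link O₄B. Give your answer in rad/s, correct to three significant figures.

2.26

ω₂ = 5.864 rad/s (from 56 rpm).
Differentiating the loop-closure r₂e^{iθ₂}+r₃e^{iθ₃}=r₁+r₄e^{iθ₄} gives r₂ω₂e^{iθ₂}+r₃ω₃e^{iθ₃}=r₄ω₄e^{iθ₄}.
Eliminating the other unknown: ω₄ = r₂ω₂ sin(θ₂−θ₃) / [r₄ sin(θ₄−θ₃)].
Numerator sine = +0.99664; denominator sine = +0.94721.
Result = 0.0355·5.864·(+0.99664) / (0.0969·(+0.94721)) = +2.2605 rad/s; magnitude 2.2605 rad/s.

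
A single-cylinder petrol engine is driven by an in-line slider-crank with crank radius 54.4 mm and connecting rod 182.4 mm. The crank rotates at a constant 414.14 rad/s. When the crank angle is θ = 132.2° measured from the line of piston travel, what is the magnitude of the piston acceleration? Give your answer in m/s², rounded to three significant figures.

ω = 414.1 rad/s
x(θ) = r cosθ + √(L² − r² sin²θ); with ω constant, a = ω²·d²x/dθ².
d²x/dθ² = −r cosθ − r²(cos2θ)/√u − r⁴ sin²2θ/(4u^{3/2}),  u = L² − r² sin²θ = 0.0316457 m².
Substituting r = 0.0544 m, L = 0.1824 m, θ = 132.2°: d²x/dθ² = +0.03778 m.
a = ω²·d²x/dθ² = (414.1)²·(+0.03778) = +6479.7 m/s²;  |a| = 6479.7 m/s².

6480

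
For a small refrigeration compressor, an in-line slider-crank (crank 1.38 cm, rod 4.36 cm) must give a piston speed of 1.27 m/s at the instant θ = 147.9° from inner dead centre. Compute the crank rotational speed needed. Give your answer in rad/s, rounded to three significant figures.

For an in-line slider-crank, |v_piston| = rω|sinθ|·[1 + r cosθ/√(L² − r² sin²θ)].
With r = 0.0138 m, L = 0.0436 m, θ = 147.9°: the bracketed kinematic factor |dx/dθ| = 0.0053386 m.
ω = v/|dx/dθ| = 1.27/0.0053386 = 237.89 rad/s.

238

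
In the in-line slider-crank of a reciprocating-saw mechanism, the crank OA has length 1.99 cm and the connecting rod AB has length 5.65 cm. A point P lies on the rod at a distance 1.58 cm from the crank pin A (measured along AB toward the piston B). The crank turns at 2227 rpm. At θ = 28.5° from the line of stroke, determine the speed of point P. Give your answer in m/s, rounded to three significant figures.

3.80

ω = 233.2 rad/s.  Crank-pin speed |V_A| = rω = 4.6409 m/s, perpendicular to OA.
Rod angle: sinφ = −(r/L) sinθ ⇒ φ = -9.675°; ω_rod = −rω cosθ/√(L²−r²sin²θ) = -73.227 rad/s.
V_P = V_A + ω_rod × AP, with AP = 0.0158 m along the rod.
Components: V_Px = −rω sinθ − a·ω_rod·sinφ = -2.4089 m/s;  V_Py = rω cosθ + a·ω_rod·cosφ = +2.938 m/s.
|V_P| = √(V_Px² + V_Py²) = 3.7993 m/s.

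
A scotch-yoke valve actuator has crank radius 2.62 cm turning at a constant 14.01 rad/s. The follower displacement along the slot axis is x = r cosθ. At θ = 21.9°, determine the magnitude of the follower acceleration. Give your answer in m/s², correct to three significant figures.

4.77

ω = 14.01 rad/s
x = r cosθ ⇒ ẍ = −rω² cosθ (ω constant).
|a| = rω²|cosθ| = 0.0262·(14.01)²·|cos 21.9°| = 4.7714 m/s².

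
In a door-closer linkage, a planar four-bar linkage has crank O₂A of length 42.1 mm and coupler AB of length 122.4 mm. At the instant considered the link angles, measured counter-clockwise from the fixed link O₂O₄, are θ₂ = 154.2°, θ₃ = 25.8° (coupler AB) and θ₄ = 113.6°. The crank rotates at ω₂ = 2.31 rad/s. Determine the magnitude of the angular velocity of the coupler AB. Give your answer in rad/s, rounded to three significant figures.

0.517

ω₂ = 2.31 rad/s
Differentiating the loop-closure r₂e^{iθ₂}+r₃e^{iθ₃}=r₁+r₄e^{iθ₄} gives r₂ω₂e^{iθ₂}+r₃ω₃e^{iθ₃}=r₄ω₄e^{iθ₄}.
Eliminating the other unknown: ω₃ = r₂ω₂ sin(θ₄−θ₂) / [r₃ sin(θ₃−θ₄)].
Numerator sine = -0.65077; denominator sine = -0.99926.
Result = 0.0421·2.31·(-0.65077) / (0.1224·(-0.99926)) = +0.51744 rad/s; magnitude 0.51744 rad/s.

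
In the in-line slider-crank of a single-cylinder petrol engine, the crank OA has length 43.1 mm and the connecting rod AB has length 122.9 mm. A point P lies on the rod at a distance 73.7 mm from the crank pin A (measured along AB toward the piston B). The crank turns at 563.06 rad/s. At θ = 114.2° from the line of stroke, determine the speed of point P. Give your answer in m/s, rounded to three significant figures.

20.5

ω = 563.1 rad/s.  Crank-pin speed |V_A| = rω = 24.268 m/s, perpendicular to OA.
Rod angle: sinφ = −(r/L) sinθ ⇒ φ = -18.655°; ω_rod = −rω cosθ/√(L²−r²sin²θ) = +85.432 rad/s.
V_P = V_A + ω_rod × AP, with AP = 0.0737 m along the rod.
Components: V_Px = −rω sinθ − a·ω_rod·sinφ = -20.121 m/s;  V_Py = rω cosθ + a·ω_rod·cosφ = -3.9824 m/s.
|V_P| = √(V_Px² + V_Py²) = 20.512 m/s.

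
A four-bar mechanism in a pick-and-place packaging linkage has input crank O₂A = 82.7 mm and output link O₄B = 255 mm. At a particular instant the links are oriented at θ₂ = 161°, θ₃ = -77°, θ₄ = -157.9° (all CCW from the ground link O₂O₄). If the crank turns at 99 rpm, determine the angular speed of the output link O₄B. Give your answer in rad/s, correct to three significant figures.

2.89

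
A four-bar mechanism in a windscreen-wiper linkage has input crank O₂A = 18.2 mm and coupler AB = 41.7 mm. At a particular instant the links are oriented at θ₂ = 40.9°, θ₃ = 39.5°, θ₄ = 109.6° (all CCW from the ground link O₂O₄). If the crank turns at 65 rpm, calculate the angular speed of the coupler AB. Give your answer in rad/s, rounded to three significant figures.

2.94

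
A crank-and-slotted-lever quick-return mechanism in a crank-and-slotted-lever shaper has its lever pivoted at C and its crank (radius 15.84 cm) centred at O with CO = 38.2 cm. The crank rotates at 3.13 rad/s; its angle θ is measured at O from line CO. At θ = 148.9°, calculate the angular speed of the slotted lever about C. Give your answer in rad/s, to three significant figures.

1.24

ω = 3.13 rad/s
Crank pin A relative to C: A = (d + r cosθ, r sinθ); lever angle φ = atan2(r sinθ, d + r cosθ).
Differentiating tanφ: φ̇ = rω(d cosθ + r)/(d² + r² + 2dr cosθ).
d² + r² + 2dr cosθ = |CA|² = 0.0673912 m²;  d cosθ + r = -0.16869 m.
|ω_lever| = |0.1584·3.13·-0.16869| / 0.0673912 = 1.2411 rad/s.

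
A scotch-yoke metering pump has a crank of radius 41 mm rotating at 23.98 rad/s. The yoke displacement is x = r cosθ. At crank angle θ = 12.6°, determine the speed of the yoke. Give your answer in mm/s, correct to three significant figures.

ω = 23.98 rad/s
x = r cosθ ⇒ ẋ = −rω sinθ.
|v| = rω|sinθ| = 0.041·23.98·|sin 12.6°| = 0.21447 m/s = 214.47 mm/s.

214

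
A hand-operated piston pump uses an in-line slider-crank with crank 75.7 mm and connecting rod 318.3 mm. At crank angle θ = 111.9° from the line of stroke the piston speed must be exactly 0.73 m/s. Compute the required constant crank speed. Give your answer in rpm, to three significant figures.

For an in-line slider-crank, |v_piston| = rω|sinθ|·[1 + r cosθ/√(L² − r² sin²θ)].
With r = 0.0757 m, L = 0.3183 m, θ = 111.9°: the bracketed kinematic factor |dx/dθ| = 0.063849 m.
ω = v/|dx/dθ| = 0.73/0.063849 = 11.433 rad/s.
N = 60ω/(2π) = 109.18 rpm.

109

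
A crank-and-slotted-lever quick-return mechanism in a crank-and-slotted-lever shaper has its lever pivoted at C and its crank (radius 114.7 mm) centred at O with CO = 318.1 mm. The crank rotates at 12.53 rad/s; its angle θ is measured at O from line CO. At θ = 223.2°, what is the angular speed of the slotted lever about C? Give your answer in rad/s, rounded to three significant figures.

ω = 12.53 rad/s
Crank pin A relative to C: A = (d + r cosθ, r sinθ); lever angle φ = atan2(r sinθ, d + r cosθ).
Differentiating tanφ: φ̇ = rω(d cosθ + r)/(d² + r² + 2dr cosθ).
d² + r² + 2dr cosθ = |CA|² = 0.0611493 m²;  d cosθ + r = -0.11718 m.
|ω_lever| = |0.1147·12.53·-0.11718| / 0.0611493 = 2.7542 rad/s.

2.75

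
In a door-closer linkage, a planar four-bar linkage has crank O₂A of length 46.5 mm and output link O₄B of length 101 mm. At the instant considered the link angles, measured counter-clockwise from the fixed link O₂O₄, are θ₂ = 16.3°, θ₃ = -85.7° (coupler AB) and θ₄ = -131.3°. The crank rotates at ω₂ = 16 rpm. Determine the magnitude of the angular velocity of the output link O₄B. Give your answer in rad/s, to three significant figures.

1.06

ω₂ = 1.676 rad/s (from 16 rpm).
Differentiating the loop-closure r₂e^{iθ₂}+r₃e^{iθ₃}=r₁+r₄e^{iθ₄} gives r₂ω₂e^{iθ₂}+r₃ω₃e^{iθ₃}=r₄ω₄e^{iθ₄}.
Eliminating the other unknown: ω₄ = r₂ω₂ sin(θ₂−θ₃) / [r₄ sin(θ₄−θ₃)].
Numerator sine = +0.97815; denominator sine = -0.71447.
Result = 0.0465·1.676·(+0.97815) / (0.101·(-0.71447)) = -1.0561 rad/s; magnitude 1.0561 rad/s.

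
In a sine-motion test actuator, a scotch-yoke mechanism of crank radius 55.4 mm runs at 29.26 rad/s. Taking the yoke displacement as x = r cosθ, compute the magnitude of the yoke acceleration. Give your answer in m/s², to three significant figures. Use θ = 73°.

13.9

ω = 29.26 rad/s
x = r cosθ ⇒ ẍ = −rω² cosθ (ω constant).
|a| = rω²|cosθ| = 0.0554·(29.26)²·|cos 73°| = 13.867 m/s².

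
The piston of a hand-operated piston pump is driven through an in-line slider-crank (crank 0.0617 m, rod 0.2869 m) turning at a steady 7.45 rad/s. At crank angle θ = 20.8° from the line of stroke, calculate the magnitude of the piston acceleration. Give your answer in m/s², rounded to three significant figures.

ω = 7.45 rad/s
x(θ) = r cosθ + √(L² − r² sin²θ); with ω constant, a = ω²·d²x/dθ².
d²x/dθ² = −r cosθ − r²(cos2θ)/√u − r⁴ sin²2θ/(4u^{3/2}),  u = L² − r² sin²θ = 0.0818316 m².
Substituting r = 0.0617 m, L = 0.2869 m, θ = 20.8°: d²x/dθ² = -0.067699 m.
a = ω²·d²x/dθ² = (7.45)²·(-0.067699) = -3.7574 m/s²;  |a| = 3.7574 m/s².

3.76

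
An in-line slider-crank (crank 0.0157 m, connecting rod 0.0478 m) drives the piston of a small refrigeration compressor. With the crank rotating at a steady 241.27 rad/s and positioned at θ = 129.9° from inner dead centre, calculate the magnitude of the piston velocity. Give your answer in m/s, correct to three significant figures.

ω = 241.3 rad/s
For an in-line slider-crank, x = r cosθ + √(L² − r² sin²θ), so v = −rω sinθ·[1 + r cosθ/√(L² − r² sin²θ)].
With r = 0.0157 m, L = 0.0478 m, θ = 129.9°: √(L² − r² sin²θ) = 0.046258 m.
v = −0.0157·241.3·0.76717·[1 + 0.0157·-0.64145/0.046258] = -2.2733 m/s.
|v| = 2.2733 m/s.

2.27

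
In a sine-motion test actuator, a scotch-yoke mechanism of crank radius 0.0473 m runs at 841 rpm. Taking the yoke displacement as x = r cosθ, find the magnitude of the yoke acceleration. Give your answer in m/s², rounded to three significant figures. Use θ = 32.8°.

308

ω = 88.07 rad/s (from 841 rpm).
x = r cosθ ⇒ ẍ = −rω² cosθ (ω constant).
|a| = rω²|cosθ| = 0.0473·(88.07)²·|cos 32.8°| = 308.38 m/s².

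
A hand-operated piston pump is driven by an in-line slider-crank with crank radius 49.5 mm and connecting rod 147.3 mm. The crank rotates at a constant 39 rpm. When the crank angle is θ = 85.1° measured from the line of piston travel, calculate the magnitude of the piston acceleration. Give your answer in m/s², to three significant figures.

0.219

ω = 2π·39/60 = 4.084 rad/s
x(θ) = r cosθ + √(L² − r² sin²θ); with ω constant, a = ω²·d²x/dθ².
d²x/dθ² = −r cosθ − r²(cos2θ)/√u − r⁴ sin²2θ/(4u^{3/2}),  u = L² − r² sin²θ = 0.0192649 m².
Substituting r = 0.0495 m, L = 0.1473 m, θ = 85.1°: d²x/dθ² = +0.013151 m.
a = ω²·d²x/dθ² = (4.084)²·(+0.013151) = +0.21936 m/s²;  |a| = 0.21936 m/s².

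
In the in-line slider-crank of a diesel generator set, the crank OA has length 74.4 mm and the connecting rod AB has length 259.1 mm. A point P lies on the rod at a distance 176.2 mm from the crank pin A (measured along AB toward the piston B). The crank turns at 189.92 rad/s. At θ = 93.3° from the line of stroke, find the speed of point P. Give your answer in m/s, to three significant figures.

ω = 189.9 rad/s.  Crank-pin speed |V_A| = rω = 14.13 m/s, perpendicular to OA.
Rod angle: sinφ = −(r/L) sinθ ⇒ φ = -16.659°; ω_rod = −rω cosθ/√(L²−r²sin²θ) = +3.2768 rad/s.
V_P = V_A + ω_rod × AP, with AP = 0.1762 m along the rod.
Components: V_Px = −rω sinθ − a·ω_rod·sinφ = -13.941 m/s;  V_Py = rω cosθ + a·ω_rod·cosφ = -0.26024 m/s.
|V_P| = √(V_Px² + V_Py²) = 13.944 m/s.

13.9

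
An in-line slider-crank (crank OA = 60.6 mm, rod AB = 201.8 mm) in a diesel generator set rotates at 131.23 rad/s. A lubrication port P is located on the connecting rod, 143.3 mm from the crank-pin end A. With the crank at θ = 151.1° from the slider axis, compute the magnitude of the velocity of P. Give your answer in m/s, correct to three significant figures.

ω = 131.2 rad/s.  Crank-pin speed |V_A| = rω = 7.9525 m/s, perpendicular to OA.
Rod angle: sinφ = −(r/L) sinθ ⇒ φ = -8.345°; ω_rod = −rω cosθ/√(L²−r²sin²θ) = +34.869 rad/s.
V_P = V_A + ω_rod × AP, with AP = 0.1433 m along the rod.
Components: V_Px = −rω sinθ − a·ω_rod·sinφ = -3.1181 m/s;  V_Py = rω cosθ + a·ω_rod·cosφ = -2.0183 m/s.
|V_P| = √(V_Px² + V_Py²) = 3.7143 m/s.

3.71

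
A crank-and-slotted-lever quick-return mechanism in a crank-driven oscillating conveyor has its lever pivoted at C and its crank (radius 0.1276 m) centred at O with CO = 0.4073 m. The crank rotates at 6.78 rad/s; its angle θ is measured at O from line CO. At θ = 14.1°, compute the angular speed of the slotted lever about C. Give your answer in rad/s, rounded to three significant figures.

1.60

ω = 6.78 rad/s
Crank pin A relative to C: A = (d + r cosθ, r sinθ); lever angle φ = atan2(r sinθ, d + r cosθ).
Differentiating tanφ: φ̇ = rω(d cosθ + r)/(d² + r² + 2dr cosθ).
d² + r² + 2dr cosθ = |CA|² = 0.282986 m²;  d cosθ + r = +0.52263 m.
|ω_lever| = |0.1276·6.78·+0.52263| / 0.282986 = 1.5977 rad/s.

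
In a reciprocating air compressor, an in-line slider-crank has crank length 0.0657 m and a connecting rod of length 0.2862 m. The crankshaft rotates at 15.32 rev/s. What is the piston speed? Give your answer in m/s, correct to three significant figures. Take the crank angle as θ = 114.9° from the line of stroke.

5.17

ω = 2π·15.3 = 96.26 rad/s
For an in-line slider-crank, x = r cosθ + √(L² − r² sin²θ), so v = −rω sinθ·[1 + r cosθ/√(L² − r² sin²θ)].
With r = 0.0657 m, L = 0.2862 m, θ = 114.9°: √(L² − r² sin²θ) = 0.27993 m.
v = −0.0657·96.26·0.90704·[1 + 0.0657·-0.42104/0.27993] = -5.1695 m/s.
|v| = 5.1695 m/s.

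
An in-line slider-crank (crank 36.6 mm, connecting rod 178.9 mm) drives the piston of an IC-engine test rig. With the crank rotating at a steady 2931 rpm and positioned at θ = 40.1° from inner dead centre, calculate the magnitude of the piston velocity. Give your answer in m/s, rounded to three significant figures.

8.38

ω = 2π·2931/60 = 306.9 rad/s
For an in-line slider-crank, x = r cosθ + √(L² − r² sin²θ), so v = −rω sinθ·[1 + r cosθ/√(L² − r² sin²θ)].
With r = 0.0366 m, L = 0.1789 m, θ = 40.1°: √(L² − r² sin²θ) = 0.17734 m.
v = −0.0366·306.9·0.64412·[1 + 0.0366·0.76492/0.17734] = -8.3783 m/s.
|v| = 8.3783 m/s.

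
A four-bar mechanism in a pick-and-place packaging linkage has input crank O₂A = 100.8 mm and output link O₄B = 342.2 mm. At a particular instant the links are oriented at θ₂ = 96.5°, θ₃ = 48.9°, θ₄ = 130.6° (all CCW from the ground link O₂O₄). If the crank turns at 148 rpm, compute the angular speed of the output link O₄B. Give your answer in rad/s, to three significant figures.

3.41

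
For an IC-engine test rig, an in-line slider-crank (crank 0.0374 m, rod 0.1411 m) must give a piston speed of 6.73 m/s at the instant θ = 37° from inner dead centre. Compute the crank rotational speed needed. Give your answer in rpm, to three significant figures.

For an in-line slider-crank, |v_piston| = rω|sinθ|·[1 + r cosθ/√(L² − r² sin²θ)].
With r = 0.0374 m, L = 0.1411 m, θ = 37°: the bracketed kinematic factor |dx/dθ| = 0.027334 m.
ω = v/|dx/dθ| = 6.73/0.027334 = 246.21 rad/s.
N = 60ω/(2π) = 2351.1 rpm.

2350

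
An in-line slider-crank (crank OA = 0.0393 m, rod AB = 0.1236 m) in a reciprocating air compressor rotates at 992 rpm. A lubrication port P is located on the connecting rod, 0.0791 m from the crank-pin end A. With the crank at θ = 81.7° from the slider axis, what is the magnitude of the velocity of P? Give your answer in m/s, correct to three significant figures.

4.17

ω = 103.9 rad/s.  Crank-pin speed |V_A| = rω = 4.0826 m/s, perpendicular to OA.
Rod angle: sinφ = −(r/L) sinθ ⇒ φ = -18.339°; ω_rod = −rω cosθ/√(L²−r²sin²θ) = -5.0233 rad/s.
V_P = V_A + ω_rod × AP, with AP = 0.0791 m along the rod.
Components: V_Px = −rω sinθ − a·ω_rod·sinφ = -4.1648 m/s;  V_Py = rω cosθ + a·ω_rod·cosφ = +0.21218 m/s.
|V_P| = √(V_Px² + V_Py²) = 4.1702 m/s.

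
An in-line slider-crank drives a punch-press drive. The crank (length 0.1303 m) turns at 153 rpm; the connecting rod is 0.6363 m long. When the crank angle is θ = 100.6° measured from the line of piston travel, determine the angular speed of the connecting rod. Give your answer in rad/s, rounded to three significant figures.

0.616

ω = 16.02 rad/s (converted from 153 rpm).
The rod makes angle φ with the slider axis where L sinφ = r sinθ; differentiating, L cosφ·φ̇ = r ω cosθ.
L cosφ = √(L² − r² sin²θ) = 0.62328 m.
|ω_rod| = r ω |cosθ| / √(L² − r² sin²θ) = 0.1303·16.02·0.18395/0.62328 = 0.61615 rad/s.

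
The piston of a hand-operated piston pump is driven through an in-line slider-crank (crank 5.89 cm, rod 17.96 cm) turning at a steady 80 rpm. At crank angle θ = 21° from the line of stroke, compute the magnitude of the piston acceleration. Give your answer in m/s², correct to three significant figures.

ω = 2π·80/60 = 8.378 rad/s
x(θ) = r cosθ + √(L² − r² sin²θ); with ω constant, a = ω²·d²x/dθ².
d²x/dθ² = −r cosθ − r²(cos2θ)/√u − r⁴ sin²2θ/(4u^{3/2}),  u = L² − r² sin²θ = 0.0318106 m².
Substituting r = 0.0589 m, L = 0.1796 m, θ = 21°: d²x/dθ² = -0.06968 m.
a = ω²·d²x/dθ² = (8.378)²·(-0.06968) = -4.8904 m/s²;  |a| = 4.8904 m/s².

4.89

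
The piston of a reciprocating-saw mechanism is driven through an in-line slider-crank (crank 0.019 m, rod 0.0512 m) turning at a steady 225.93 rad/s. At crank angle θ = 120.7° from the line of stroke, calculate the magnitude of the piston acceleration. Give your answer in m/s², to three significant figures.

ω = 225.9 rad/s
x(θ) = r cosθ + √(L² − r² sin²θ); with ω constant, a = ω²·d²x/dθ².
d²x/dθ² = −r cosθ − r²(cos2θ)/√u − r⁴ sin²2θ/(4u^{3/2}),  u = L² − r² sin²θ = 0.00235454 m².
Substituting r = 0.019 m, L = 0.0512 m, θ = 120.7°: d²x/dθ² = +0.013042 m.
a = ω²·d²x/dθ² = (225.9)²·(+0.013042) = +665.71 m/s²;  |a| = 665.71 m/s².

666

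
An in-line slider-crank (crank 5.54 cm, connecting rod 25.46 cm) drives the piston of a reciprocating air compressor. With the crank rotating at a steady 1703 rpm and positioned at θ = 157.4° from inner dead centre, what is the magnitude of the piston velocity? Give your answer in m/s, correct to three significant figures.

ω = 2π·1703/60 = 178.3 rad/s
For an in-line slider-crank, x = r cosθ + √(L² − r² sin²θ), so v = −rω sinθ·[1 + r cosθ/√(L² − r² sin²θ)].
With r = 0.0554 m, L = 0.2546 m, θ = 157.4°: √(L² − r² sin²θ) = 0.25371 m.
v = −0.0554·178.3·0.38430·[1 + 0.0554·-0.92321/0.25371] = -3.0314 m/s.
|v| = 3.0314 m/s.

3.03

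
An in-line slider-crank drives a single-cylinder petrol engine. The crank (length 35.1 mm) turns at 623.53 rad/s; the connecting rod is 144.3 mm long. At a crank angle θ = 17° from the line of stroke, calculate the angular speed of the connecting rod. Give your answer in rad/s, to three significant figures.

ω = 623.5 rad/s
The rod makes angle φ with the slider axis where L sinφ = r sinθ; differentiating, L cosφ·φ̇ = r ω cosθ.
L cosφ = √(L² − r² sin²θ) = 0.14393 m.
|ω_rod| = r ω |cosθ| / √(L² − r² sin²θ) = 0.0351·623.5·0.95630/0.14393 = 145.41 rad/s.

145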